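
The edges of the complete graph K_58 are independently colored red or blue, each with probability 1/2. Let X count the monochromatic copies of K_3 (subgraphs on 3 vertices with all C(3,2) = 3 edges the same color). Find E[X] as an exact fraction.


Let X = Σ_S X_S over the C(58, 3) = 30856 subsets S of size 3, where X_S = 1 if the K_3 on S is monochromatic.
For a fixed S, the K_3 on S has C(3, 2) = 3 edges. P[all 3 edges red] = (1/2)^3, and likewise for blue, so P[monochromatic] = 2·(1/2)^3 = 2^{1 − 3} = 1/4.
Summing: E[X] = C(58, 3) · 2^{1 − 3} = 30856 · 1/4 = 7714.
Numerically: E[X] ≈ 7714.000.

E[X] = C(58,3)·2^(1−C(3,2)) = 7714 ≈ 7714.000.


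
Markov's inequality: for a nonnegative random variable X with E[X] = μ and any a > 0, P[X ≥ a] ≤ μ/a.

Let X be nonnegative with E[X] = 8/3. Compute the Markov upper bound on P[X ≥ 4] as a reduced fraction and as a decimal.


μ = E[X] = 8/3, a = 4.
Markov: P[X ≥ 4] ≤ μ/a = (8/3)/4 = 2/3.
Numerically: ≈ 0.666667.
(Since a = 4 > μ = 2.666667, the bound 2/3 is < 1 and informative.)

P[X ≥ 4] ≤ 2/3 ≈ 0.666667.


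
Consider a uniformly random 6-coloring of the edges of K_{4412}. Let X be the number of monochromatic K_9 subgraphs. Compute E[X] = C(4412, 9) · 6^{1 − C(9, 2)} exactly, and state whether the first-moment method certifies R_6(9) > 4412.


E[X] = C(4412, 9) · 6^{1 − 36} = 1731452449760113018141823620 · 6^{−35} = 1731452449760113018141823620/1719070799748422591028658176.
As a reduced fraction: E[X] = 432863112440028254535455905/429767699937105647757164544 ≈ 1.007.
Is E[X] < 1? NO.
Since E[X] ≥ 1, the first-moment bound is inconclusive at n = 4412; it does NOT by itself certify R_6(9) > 4412.

E[X] = 432863112440028254535455905/429767699937105647757164544 ≈ 1.007; E[X] ≥ 1; first-moment method inconclusive here.


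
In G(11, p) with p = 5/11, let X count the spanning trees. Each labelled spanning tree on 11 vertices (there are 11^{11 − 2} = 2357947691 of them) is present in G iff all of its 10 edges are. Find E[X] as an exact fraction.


K_11 has 11^{11 − 2} = 2357947691 labelled spanning trees.
For each such spanning tree H, let X_H = 1 if all 10 edges of H are present in G. Then P[X_H = 1] = p^{10} = (5/11)^{10} = 9765625/25937424601.
Summing the indicators: E[X] = Σ_H E[X_H] = 2357947691 · p^{10} = 2357947691 · 9765625/25937424601 = 9765625/11.
Numerically: E[X] ≈ 887784.

E[X] = 2357947691 · (5/11)^{10} = 9765625/11 ≈ 887784.


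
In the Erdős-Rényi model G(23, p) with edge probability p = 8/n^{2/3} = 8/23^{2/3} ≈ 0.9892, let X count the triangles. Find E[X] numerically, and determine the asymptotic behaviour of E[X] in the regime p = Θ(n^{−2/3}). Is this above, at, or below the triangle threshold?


Number of potential triangles: C(23, 3) = 1771.
Each occurs with probability p³ ≈ (0.9892)³ ≈ 9.678639e-01.
By linearity: E[X] = C(23, 3)·p³ ≈ 1771 · 9.678639e-01 ≈ 1714.0870.
Since α = 2/3 < 1, p = c/n^{2/3} ≫ 1/n is above the triangle threshold p ~ 1/n. Asymptotically E[X] ~ (c³/6)·n^{3(1−α)} = (8³/6)·n^{1} → ∞; triangles are abundant w.h.p.

E[X] ≈ 1714.0870; in regime p = Θ(1/n^{2/3}) E[X] diverges (above the triangle threshold p ~ 1/n).


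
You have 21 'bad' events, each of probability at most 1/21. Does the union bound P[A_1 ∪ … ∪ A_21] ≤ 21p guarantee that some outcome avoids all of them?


Union bound: P[∪_{i=1}^{21} A_i] ≤ Σ_i P[A_i] ≤ 21·p = 21·(1/21) = 1.
Numerically: 1 ≈ 1.00000.
Is 1 < 1? NO.
Since the bound 1 is ≥ 1, the union bound is uninformative here; it does NOT by itself certify existence.

21·p = 1 ≈ 1.00000; existence NOT certified by the union bound.


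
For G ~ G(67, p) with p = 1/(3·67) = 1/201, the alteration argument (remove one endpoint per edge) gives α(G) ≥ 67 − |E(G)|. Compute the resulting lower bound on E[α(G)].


E[|E(G)|] = C(67, 2)·p = 2211 · (1/201) = 11.
E[α(G)] ≥ n − E[|E(G)|] = 67 − 11 = 56.
Numerically: ≈ 56.00000.
(This is only a lower bound; the true E[α(G)] may be larger.)

E[α(G)] ≥ 56 ≈ 56.00000.


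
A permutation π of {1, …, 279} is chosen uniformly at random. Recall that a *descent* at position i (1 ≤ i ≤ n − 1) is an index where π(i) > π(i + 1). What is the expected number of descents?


Write X = Σ X_I over i = 1, …, 278, with X_I the indicator of one descent.
There are 278 indicators.
For each fixed i, the pair (π(i), π(i+1)) is a uniformly random ordered pair of distinct values from {1, …, 279}; by symmetry P[π(i) > π(i+1)] = 1/2.
By linearity: E[X] = 278 · (1/2) = (279 − 1) · (1/2) = 139 ≈ 139.000000.

E[X] = 139 = 139.000000.


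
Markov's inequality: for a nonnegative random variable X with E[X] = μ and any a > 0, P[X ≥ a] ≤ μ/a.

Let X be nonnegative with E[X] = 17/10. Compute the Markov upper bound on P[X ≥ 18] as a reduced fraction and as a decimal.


μ = E[X] = 17/10, a = 18.
Markov: P[X ≥ 18] ≤ μ/a = (17/10)/18 = 17/180.
Numerically: ≈ 0.094444.
(Since a = 18 > μ = 1.700000, the bound 17/180 is < 1 and informative.)

P[X ≥ 18] ≤ 17/180 ≈ 0.094444.


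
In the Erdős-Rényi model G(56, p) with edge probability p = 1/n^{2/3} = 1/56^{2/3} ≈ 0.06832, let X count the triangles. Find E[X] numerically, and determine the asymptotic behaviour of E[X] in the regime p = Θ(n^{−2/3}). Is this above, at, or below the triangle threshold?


Number of potential triangles: C(56, 3) = 27720.
Each occurs with probability p³ ≈ (0.06832)³ ≈ 3.188776e-04.
By linearity: E[X] = C(56, 3)·p³ ≈ 27720 · 3.188776e-04 ≈ 8.8393.
Since α = 2/3 < 1, p = c/n^{2/3} ≫ 1/n is above the triangle threshold p ~ 1/n. Asymptotically E[X] ~ (c³/6)·n^{3(1−α)} = (1³/6)·n^{1} → ∞; triangles are abundant w.h.p.

E[X] ≈ 8.8393; in regime p = Θ(1/n^{2/3}) E[X] diverges (above the triangle threshold p ~ 1/n).


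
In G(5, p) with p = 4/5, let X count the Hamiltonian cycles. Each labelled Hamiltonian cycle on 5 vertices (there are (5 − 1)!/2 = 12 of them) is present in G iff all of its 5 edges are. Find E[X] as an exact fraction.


K_5 has (5 − 1)!/2 = 12 labelled Hamiltonian cycles.
For each such Hamiltonian cycle H, let X_H = 1 if all 5 edges of H are present in G. Then P[X_H = 1] = p^{5} = (4/5)^{5} = 1024/3125.
By linearity of expectation: E[X] = Σ_H E[X_H] = 12 · p^{5} = 12 · 1024/3125 = 12288/3125.
Numerically: E[X] ≈ 3.932.

E[X] = 12 · (4/5)^{5} = 12288/3125 ≈ 3.932.


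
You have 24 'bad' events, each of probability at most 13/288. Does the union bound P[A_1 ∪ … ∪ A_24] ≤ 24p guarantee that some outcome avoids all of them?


Union bound: P[∪_{i=1}^{24} A_i] ≤ Σ_i P[A_i] ≤ 24·p = 24·(13/288) = 13/12.
Numerically: 13/12 ≈ 1.0833333.
Is 13/12 < 1? NO.
Since the bound 13/12 is ≥ 1, the union bound is uninformative here; it does NOT by itself certify existence.

24·p = 13/12 ≈ 1.0833333; existence NOT certified by the union bound.


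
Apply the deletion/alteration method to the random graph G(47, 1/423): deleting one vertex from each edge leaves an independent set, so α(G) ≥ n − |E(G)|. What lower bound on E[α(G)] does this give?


E[|E(G)|] = C(47, 2)·p = 1081 · (1/423) = 23/9.
E[α(G)] ≥ n − E[|E(G)|] = 47 − 23/9 = 400/9.
Numerically: ≈ 44.4444.
(This is only a lower bound; the true E[α(G)] may be larger.)

E[α(G)] ≥ 400/9 ≈ 44.4444.


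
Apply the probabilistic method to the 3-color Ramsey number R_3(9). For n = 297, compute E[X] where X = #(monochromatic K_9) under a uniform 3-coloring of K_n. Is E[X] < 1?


E[X] = C(297, 9) · 3^{1 − 36} = 43842345008337645 · 3^{−35} = 43842345008337645/50031545098999707.
As a reduced fraction: E[X] = 14614115002779215/16677181699666569 ≈ 0.8762940.
Is E[X] < 1? YES.
Since E[X] < 1, there exists a 3-coloring of K_{297} with no monochromatic K_9; hence R_3(9) > 297.

E[X] = 14614115002779215/16677181699666569 ≈ 0.8762940; E[X] < 1, so R_3(9) > 297.


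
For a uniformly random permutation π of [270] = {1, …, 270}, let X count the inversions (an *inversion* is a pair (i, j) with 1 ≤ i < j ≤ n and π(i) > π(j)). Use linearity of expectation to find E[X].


Write X = Σ X_I over the C(270, 2) = 36315 pairs i < j, with X_I the indicator of one inversion.
There are 36315 indicators.
For each fixed pair i < j, the values π(i) and π(j) are two distinct elements of {1, …, 270} in uniformly random order; by symmetry P[π(i) > π(j)] = 1/2.
By linearity: E[X] = 36315 · (1/2) = C(270, 2) · (1/2) = 36315/2 = 36315/2 ≈ 18157.5000.

E[X] = 36315/2 = 18157.5000.


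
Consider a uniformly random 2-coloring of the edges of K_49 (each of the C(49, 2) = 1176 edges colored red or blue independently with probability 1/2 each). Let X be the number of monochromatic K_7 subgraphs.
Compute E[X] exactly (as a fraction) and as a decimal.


Let X = Σ_S X_S over the C(49, 7) = 85900584 subsets S of size 7, where X_S = 1 if the K_7 on S is monochromatic.
For a fixed S, the K_7 on S has C(7, 2) = 21 edges. P[all 21 edges red] = (1/2)^21, and likewise for blue, so P[monochromatic] = 2·(1/2)^21 = 2^{1 − 21} = 1/1048576.
By linearity: E[X] = C(49, 7) · 2^{1 − 21} = 85900584 · 1/1048576 = 10737573/131072.
Numerically: E[X] ≈ 81.921181.

E[X] = C(49,7)·2^(1−C(7,2)) = 10737573/131072 ≈ 81.921181.


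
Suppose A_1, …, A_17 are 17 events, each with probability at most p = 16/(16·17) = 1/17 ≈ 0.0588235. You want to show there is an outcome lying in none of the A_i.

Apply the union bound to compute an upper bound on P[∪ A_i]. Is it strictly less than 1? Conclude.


Union bound: P[∪_{i=1}^{17} A_i] ≤ Σ_i P[A_i] ≤ 17·p = 17·(1/17) = 1.
Numerically: 1 ≈ 1.0000000.
Is 1 < 1? NO.
Since the bound 1 is ≥ 1, the union bound is uninformative here; it does NOT by itself certify existence.

17·p = 1 ≈ 1.0000000; existence NOT certified by the union bound.


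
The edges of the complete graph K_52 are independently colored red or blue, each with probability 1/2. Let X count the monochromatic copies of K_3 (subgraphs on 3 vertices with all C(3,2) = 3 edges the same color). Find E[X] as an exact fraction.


Let X = Σ_S X_S over the C(52, 3) = 22100 subsets S of size 3, where X_S = 1 if the K_3 on S is monochromatic.
For a fixed S, the K_3 on S has C(3, 2) = 3 edges. P[all 3 edges red] = (1/2)^3, and likewise for blue, so P[monochromatic] = 2·(1/2)^3 = 2^{1 − 3} = 1/4.
By linearity: E[X] = C(52, 3) · 2^{1 − 3} = 22100 · 1/4 = 5525.
Numerically: E[X] ≈ 5525.000.

E[X] = C(52,3)·2^(1−C(3,2)) = 5525 ≈ 5525.000.


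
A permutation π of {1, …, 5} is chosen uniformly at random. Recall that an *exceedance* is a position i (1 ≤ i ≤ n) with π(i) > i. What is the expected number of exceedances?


Write X = Σ_{i=1}^{5} X_i, where X_i = 1_{π(i) > i}.
For each fixed i, π(i) is uniform over {1, …, 5} (marginal of a uniform permutation), so P[π(i) > i] = (n − i)/n. Summing: Σ_{i=1}^{5} (n − i)/n = (0 + 1 + … + 4)/5 = 5(5 − 1)/(2·5) = (5 − 1)/2.
Hence E[X] = Σ_{i=1}^{5} (5 − i)/5 = 2 ≈ 2.00000.

E[X] = 2 = 2.00000.


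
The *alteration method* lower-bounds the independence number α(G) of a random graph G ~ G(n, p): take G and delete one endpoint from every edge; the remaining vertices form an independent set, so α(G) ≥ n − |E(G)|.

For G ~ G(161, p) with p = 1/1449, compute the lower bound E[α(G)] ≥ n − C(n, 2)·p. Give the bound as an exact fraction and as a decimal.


E[|E(G)|] = C(161, 2)·p = 12880 · (1/1449) = 80/9.
E[α(G)] ≥ n − E[|E(G)|] = 161 − 80/9 = 1369/9.
Numerically: ≈ 152.111.
(This is only a lower bound; the true E[α(G)] may be larger.)

E[α(G)] ≥ 1369/9 ≈ 152.111.


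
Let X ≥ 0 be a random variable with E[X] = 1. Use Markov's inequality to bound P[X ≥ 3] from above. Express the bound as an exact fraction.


μ = E[X] = 1, a = 3.
Markov: P[X ≥ 3] ≤ μ/a = (1)/3 = 1/3.
Numerically: ≈ 0.333.
(Since a = 3 > μ = 1.000, the bound 1/3 is < 1 and informative.)

P[X ≥ 3] ≤ 1/3 ≈ 0.333.


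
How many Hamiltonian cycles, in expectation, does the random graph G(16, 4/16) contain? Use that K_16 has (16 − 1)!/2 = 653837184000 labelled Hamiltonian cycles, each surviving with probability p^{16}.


K_16 has (16 − 1)!/2 = 653837184000 labelled Hamiltonian cycles.
For each such Hamiltonian cycle H, let X_H = 1 if all 16 edges of H are present in G. Then P[X_H = 1] = p^{16} = (1/4)^{16} = 1/4294967296.
By linearity of expectation: E[X] = Σ_H E[X_H] = 653837184000 · p^{16} = 653837184000 · 1/4294967296 = 638512875/4194304.
Numerically: E[X] ≈ 152.2.

E[X] = 653837184000 · (1/4)^{16} = 638512875/4194304 ≈ 152.2.


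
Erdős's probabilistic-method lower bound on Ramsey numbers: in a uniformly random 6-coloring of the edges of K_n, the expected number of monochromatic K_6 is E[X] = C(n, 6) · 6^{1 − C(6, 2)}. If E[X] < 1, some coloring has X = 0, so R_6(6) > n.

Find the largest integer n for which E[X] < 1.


We need C(n, 6) · 6^{1 − 15} < 1, i.e. C(n, 6) < 6^{15 − 1} = 78364164096.
Check values of n near the boundary:
  n = 192: C(192, 6) = 64300886496; 64300886496 < 78364164096? YES
  n = 193: C(193, 6) = 66364016544; 66364016544 < 78364164096? YES
  n = 194: C(194, 6) = 68482017072; 68482017072 < 78364164096? YES
  n = 195: C(195, 6) = 70656049360; 70656049360 < 78364164096? YES
  n = 196: C(196, 6) = 72887293024; 72887293024 < 78364164096? YES
  n = 197: C(197, 6) = 75176946208; 75176946208 < 78364164096? YES
  n = 198: C(198, 6) = 77526225777; 77526225777 < 78364164096? YES
  n = 199: C(199, 6) = 79936367511; 79936367511 < 78364164096? NO
  n = 200: C(200, 6) = 82408626300; 82408626300 < 78364164096? NO
The largest n with C(n, 6) < 78364164096 is n = 198 (where E[X] = 25842075259/26121388032 ≈ 0.9893). Hence R_6(6) > 198, i.e. R_6(6) ≥ 199.

Largest n = 198; hence R_6(6) > 198.


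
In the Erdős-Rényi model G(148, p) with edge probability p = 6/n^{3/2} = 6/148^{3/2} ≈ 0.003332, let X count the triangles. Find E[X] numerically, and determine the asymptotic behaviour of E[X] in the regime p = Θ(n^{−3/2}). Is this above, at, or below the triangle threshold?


Number of potential triangles: C(148, 3) = 529396.
Each occurs with probability p³ ≈ (0.003332)³ ≈ 3.700633e-08.
By linearity: E[X] = C(148, 3)·p³ ≈ 529396 · 3.700633e-08 ≈ 0.0196.
Since α = 3/2 > 1, p = c/n^{3/2} = o(1/n) is below the triangle threshold p ~ 1/n. Asymptotically E[X] ~ (c³/6)·n^{3(1−α)} = (6³/6)·n^{-1.5} → 0, so by Markov's inequality G has no triangles w.h.p.

E[X] ≈ 0.0196; in regime p = Θ(1/n^{3/2}) E[X] tends to 0 (below the triangle threshold p ~ 1/n).


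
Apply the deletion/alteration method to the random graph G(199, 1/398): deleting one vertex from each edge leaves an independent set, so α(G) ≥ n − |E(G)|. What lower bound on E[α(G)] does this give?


E[|E(G)|] = C(199, 2)·p = 19701 · (1/398) = 99/2.
E[α(G)] ≥ n − E[|E(G)|] = 199 − 99/2 = 299/2.
Numerically: ≈ 149.5000.
(This is only a lower bound; the true E[α(G)] may be larger.)

E[α(G)] ≥ 299/2 ≈ 149.5000.


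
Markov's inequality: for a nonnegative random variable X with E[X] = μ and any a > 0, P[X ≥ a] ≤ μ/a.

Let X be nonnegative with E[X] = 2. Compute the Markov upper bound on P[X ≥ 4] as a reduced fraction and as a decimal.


μ = E[X] = 2, a = 4.
Markov: P[X ≥ 4] ≤ μ/a = (2)/4 = 1/2.
Numerically: ≈ 0.5000.
(Since a = 4 > μ = 2.0000, the bound 1/2 is < 1 and informative.)

P[X ≥ 4] ≤ 1/2 ≈ 0.5000.


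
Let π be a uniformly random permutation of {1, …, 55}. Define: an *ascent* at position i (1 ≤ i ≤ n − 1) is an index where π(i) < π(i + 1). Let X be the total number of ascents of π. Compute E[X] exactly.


Write X = Σ X_I over i = 1, …, 54, with X_I the indicator of one ascent.
There are 54 indicators.
For each fixed i, the pair (π(i), π(i+1)) is a uniformly random ordered pair of distinct values from {1, …, 55}; by symmetry P[π(i) < π(i+1)] = 1/2.
By linearity: E[X] = 54 · (1/2) = (55 − 1) · (1/2) = 27 ≈ 27.000.

E[X] = 27 = 27.000.


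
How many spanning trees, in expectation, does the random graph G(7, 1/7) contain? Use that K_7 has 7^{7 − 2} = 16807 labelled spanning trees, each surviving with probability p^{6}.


K_7 has 7^{7 − 2} = 16807 labelled spanning trees.
For each such spanning tree H, let X_H = 1 if all 6 edges of H are present in G. Then P[X_H = 1] = p^{6} = (1/7)^{6} = 1/117649.
By linearity: E[X] = Σ_H E[X_H] = 16807 · p^{6} = 16807 · 1/117649 = 1/7.
Numerically: E[X] ≈ 0.143.

E[X] = 16807 · (1/7)^{6} = 1/7 ≈ 0.143.


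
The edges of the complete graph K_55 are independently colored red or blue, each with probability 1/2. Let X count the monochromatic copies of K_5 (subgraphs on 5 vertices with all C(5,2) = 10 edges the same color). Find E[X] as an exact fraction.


Let X = Σ_S X_S over the C(55, 5) = 3478761 subsets S of size 5, where X_S = 1 if the K_5 on S is monochromatic.
For a fixed S, the K_5 on S has C(5, 2) = 10 edges. P[all 10 edges red] = (1/2)^10, and likewise for blue, so P[monochromatic] = 2·(1/2)^10 = 2^{1 − 10} = 1/512.
Summing: E[X] = C(55, 5) · 2^{1 − 10} = 3478761 · 1/512 = 3478761/512.
Numerically: E[X] ≈ 6794.455078.

E[X] = C(55,5)·2^(1−C(5,2)) = 3478761/512 ≈ 6794.455078.


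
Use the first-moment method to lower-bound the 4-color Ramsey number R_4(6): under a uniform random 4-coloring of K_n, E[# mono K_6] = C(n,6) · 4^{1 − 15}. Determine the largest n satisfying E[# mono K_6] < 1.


We need C(n, 6) · 4^{1 − 15} < 1, i.e. C(n, 6) < 4^{15 − 1} = 268435456.
Check values of n near the boundary:
  n = 73: C(73, 6) = 170230452; 170230452 < 268435456? YES
  n = 74: C(74, 6) = 185250786; 185250786 < 268435456? YES
  n = 75: C(75, 6) = 201359550; 201359550 < 268435456? YES
  n = 76: C(76, 6) = 218618940; 218618940 < 268435456? YES
  n = 77: C(77, 6) = 237093780; 237093780 < 268435456? YES
  n = 78: C(78, 6) = 256851595; 256851595 < 268435456? YES
  n = 79: C(79, 6) = 277962685; 277962685 < 268435456? NO
  n = 80: C(80, 6) = 300500200; 300500200 < 268435456? NO
The largest n with C(n, 6) < 268435456 is n = 78 (where E[X] = 256851595/268435456 ≈ 0.957). Hence R_4(6) > 78, i.e. R_4(6) ≥ 79.

Largest n = 78; hence R_4(6) > 78.


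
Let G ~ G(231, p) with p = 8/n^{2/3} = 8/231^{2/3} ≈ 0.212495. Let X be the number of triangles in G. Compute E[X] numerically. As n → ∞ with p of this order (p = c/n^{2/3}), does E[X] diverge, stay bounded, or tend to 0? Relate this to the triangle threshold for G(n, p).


Number of potential triangles: C(231, 3) = 2027795.
Each occurs with probability p³ ≈ (0.212495)³ ≈ 9.59502258e-03.
By linearity: E[X] = C(231, 3)·p³ ≈ 2027795 · 9.59502258e-03 ≈ 19456.738817.
Since α = 2/3 < 1, p = c/n^{2/3} ≫ 1/n is above the triangle threshold p ~ 1/n. Asymptotically E[X] ~ (c³/6)·n^{3(1−α)} = (8³/6)·n^{1} → ∞; triangles are abundant w.h.p.

E[X] ≈ 19456.738817; in regime p = Θ(1/n^{2/3}) E[X] diverges (above the triangle threshold p ~ 1/n).


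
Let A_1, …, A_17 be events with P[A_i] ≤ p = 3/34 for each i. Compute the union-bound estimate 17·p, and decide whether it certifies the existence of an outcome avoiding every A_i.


Union bound: P[∪_{i=1}^{17} A_i] ≤ Σ_i P[A_i] ≤ 17·p = 17·(3/34) = 3/2.
Numerically: 3/2 ≈ 1.500000.
Is 3/2 < 1? NO.
Since the bound 3/2 is ≥ 1, the union bound is uninformative here; it does NOT by itself certify existence.

17·p = 3/2 ≈ 1.500000; existence NOT certified by the union bound.


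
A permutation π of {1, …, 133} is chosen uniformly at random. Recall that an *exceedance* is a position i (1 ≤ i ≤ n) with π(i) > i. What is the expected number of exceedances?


Write X = Σ_{i=1}^{133} X_i, where X_i = 1_{π(i) > i}.
For each fixed i, π(i) is uniform over {1, …, 133} (marginal of a uniform permutation), so P[π(i) > i] = (n − i)/n. Summing: Σ_{i=1}^{133} (n − i)/n = (0 + 1 + … + 132)/133 = 133(133 − 1)/(2·133) = (133 − 1)/2.
Hence E[X] = Σ_{i=1}^{133} (133 − i)/133 = 66 ≈ 66.0000.

E[X] = 66 = 66.0000.


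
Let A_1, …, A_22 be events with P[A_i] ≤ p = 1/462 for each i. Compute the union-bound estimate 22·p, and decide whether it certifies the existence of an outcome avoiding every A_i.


Union bound: P[∪_{i=1}^{22} A_i] ≤ Σ_i P[A_i] ≤ 22·p = 22·(1/462) = 1/21.
Numerically: 1/21 ≈ 0.0476190.
Is 1/21 < 1? YES.
Since P[∪ A_i] ≤ 1/21 < 1, the complement has P[∩ A_i^c] ≥ 1 − 1/21 = 20/21 > 0, so some outcome avoids every A_i.

22·p = 1/21 ≈ 0.0476190; existence CERTIFIED by the union bound.


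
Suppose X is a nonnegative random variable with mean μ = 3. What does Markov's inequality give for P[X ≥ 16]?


μ = E[X] = 3, a = 16.
Markov: P[X ≥ 16] ≤ μ/a = (3)/16 = 3/16.
Numerically: ≈ 0.1875.
(Since a = 16 > μ = 3.0000, the bound 3/16 is < 1 and informative.)

P[X ≥ 16] ≤ 3/16 ≈ 0.1875.


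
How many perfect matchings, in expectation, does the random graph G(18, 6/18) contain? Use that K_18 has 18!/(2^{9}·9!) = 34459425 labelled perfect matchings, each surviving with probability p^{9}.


K_18 has 18!/(2^{9}·9!) = 34459425 labelled perfect matchings.
For each such perfect matching H, let X_H = 1 if all 9 edges of H are present in G. Then P[X_H = 1] = p^{9} = (1/3)^{9} = 1/19683.
By linearity: E[X] = Σ_H E[X_H] = 34459425 · p^{9} = 34459425 · 1/19683 = 425425/243.
Numerically: E[X] ≈ 1750.72.

E[X] = 34459425 · (1/3)^{9} = 425425/243 ≈ 1750.72.


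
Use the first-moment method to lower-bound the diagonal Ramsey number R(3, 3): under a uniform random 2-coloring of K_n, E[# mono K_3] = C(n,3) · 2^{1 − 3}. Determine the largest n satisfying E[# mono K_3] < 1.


We need C(n, 3) · 2^{1 − 3} < 1, i.e. C(n, 3) < 2^{3 − 1} = 4.
Check values of n near the boundary:
  n = 3: C(3, 3) = 1; 1 < 4? YES
  n = 4: C(4, 3) = 4; 4 < 4? NO
  n = 5: C(5, 3) = 10; 10 < 4? NO
The largest n with C(n, 3) < 4 is n = 3 (where E[X] = 1/4 ≈ 0.2500000). Hence R(3, 3) > 3, i.e. R(3, 3) ≥ 4.

Largest n = 3; hence R(3, 3) > 3.


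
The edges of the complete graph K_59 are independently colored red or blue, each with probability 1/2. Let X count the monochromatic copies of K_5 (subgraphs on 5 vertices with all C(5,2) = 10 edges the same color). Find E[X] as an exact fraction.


Let X = Σ_S X_S over the C(59, 5) = 5006386 subsets S of size 5, where X_S = 1 if the K_5 on S is monochromatic.
For a fixed S, the K_5 on S has C(5, 2) = 10 edges. P[all 10 edges red] = (1/2)^10, and likewise for blue, so P[monochromatic] = 2·(1/2)^10 = 2^{1 − 10} = 1/512.
By linearity of expectation: E[X] = C(59, 5) · 2^{1 − 10} = 5006386 · 1/512 = 2503193/256.
Numerically: E[X] ≈ 9778.098.

E[X] = C(59,5)·2^(1−C(5,2)) = 2503193/256 ≈ 9778.098.


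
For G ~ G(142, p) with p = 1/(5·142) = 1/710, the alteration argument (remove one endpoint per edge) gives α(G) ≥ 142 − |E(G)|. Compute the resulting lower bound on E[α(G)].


E[|E(G)|] = C(142, 2)·p = 10011 · (1/710) = 141/10.
E[α(G)] ≥ n − E[|E(G)|] = 142 − 141/10 = 1279/10.
Numerically: ≈ 127.90000.
(This is only a lower bound; the true E[α(G)] may be larger.)

E[α(G)] ≥ 1279/10 ≈ 127.90000.


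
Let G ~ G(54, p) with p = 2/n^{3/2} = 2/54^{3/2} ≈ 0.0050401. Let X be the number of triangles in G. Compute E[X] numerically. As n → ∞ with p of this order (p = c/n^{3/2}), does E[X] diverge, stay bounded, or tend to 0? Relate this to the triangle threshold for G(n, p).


Number of potential triangles: C(54, 3) = 24804.
Each occurs with probability p³ ≈ (0.0050401)³ ≈ 1.2803186e-07.
By linearity: E[X] = C(54, 3)·p³ ≈ 24804 · 1.2803186e-07 ≈ 0.00318.
Since α = 3/2 > 1, p = c/n^{3/2} = o(1/n) is below the triangle threshold p ~ 1/n. Asymptotically E[X] ~ (c³/6)·n^{3(1−α)} = (2³/6)·n^{-1.5} → 0, so by Markov's inequality G has no triangles w.h.p.

E[X] ≈ 0.00318; in regime p = Θ(1/n^{3/2}) E[X] tends to 0 (below the triangle threshold p ~ 1/n).


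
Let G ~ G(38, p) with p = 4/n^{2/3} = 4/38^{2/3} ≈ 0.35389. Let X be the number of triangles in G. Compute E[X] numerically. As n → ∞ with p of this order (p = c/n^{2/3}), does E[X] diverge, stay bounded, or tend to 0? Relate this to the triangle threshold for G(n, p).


Number of potential triangles: C(38, 3) = 8436.
Each occurs with probability p³ ≈ (0.35389)³ ≈ 4.4321330e-02.
By linearity: E[X] = C(38, 3)·p³ ≈ 8436 · 4.4321330e-02 ≈ 373.89474.
Since α = 2/3 < 1, p = c/n^{2/3} ≫ 1/n is above the triangle threshold p ~ 1/n. Asymptotically E[X] ~ (c³/6)·n^{3(1−α)} = (4³/6)·n^{1} → ∞; triangles are abundant w.h.p.

E[X] ≈ 373.89474; in regime p = Θ(1/n^{2/3}) E[X] diverges (above the triangle threshold p ~ 1/n).


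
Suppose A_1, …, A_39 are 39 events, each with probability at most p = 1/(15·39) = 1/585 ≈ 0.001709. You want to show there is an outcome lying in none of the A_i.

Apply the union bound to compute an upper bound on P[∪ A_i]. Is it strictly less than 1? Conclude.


Union bound: P[∪_{i=1}^{39} A_i] ≤ Σ_i P[A_i] ≤ 39·p = 39·(1/585) = 1/15.
Numerically: 1/15 ≈ 0.066667.
Is 1/15 < 1? YES.
Since P[∪ A_i] ≤ 1/15 < 1, the complement has P[∩ A_i^c] ≥ 1 − 1/15 = 14/15 > 0, so some outcome avoids every A_i.

39·p = 1/15 ≈ 0.066667; existence CERTIFIED by the union bound.


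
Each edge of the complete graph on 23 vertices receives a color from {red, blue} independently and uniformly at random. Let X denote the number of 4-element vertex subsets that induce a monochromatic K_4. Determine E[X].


Let X = Σ_S X_S over the C(23, 4) = 8855 subsets S of size 4, where X_S = 1 if the K_4 on S is monochromatic.
For a fixed S, the K_4 on S has C(4, 2) = 6 edges. P[all 6 edges red] = (1/2)^6, and likewise for blue, so P[monochromatic] = 2·(1/2)^6 = 2^{1 − 6} = 1/32.
By linearity: E[X] = C(23, 4) · 2^{1 − 6} = 8855 · 1/32 = 8855/32.
Numerically: E[X] ≈ 276.71875.

E[X] = C(23,4)·2^(1−C(4,2)) = 8855/32 ≈ 276.71875.


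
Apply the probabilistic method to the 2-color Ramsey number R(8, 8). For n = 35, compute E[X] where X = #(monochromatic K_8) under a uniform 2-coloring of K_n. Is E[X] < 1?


E[X] = C(35, 8) · 2^{1 − 28} = 23535820 · 2^{−27} = 23535820/134217728.
As a reduced fraction: E[X] = 5883955/33554432 ≈ 0.1753555.
Is E[X] < 1? YES.
Since E[X] < 1, there exists a 2-coloring of K_{35} with no monochromatic K_8; hence R(8, 8) > 35.

E[X] = 5883955/33554432 ≈ 0.1753555; E[X] < 1, so R(8, 8) > 35.


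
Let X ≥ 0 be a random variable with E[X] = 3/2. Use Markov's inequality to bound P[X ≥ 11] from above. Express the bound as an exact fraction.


μ = E[X] = 3/2, a = 11.
Markov: P[X ≥ 11] ≤ μ/a = (3/2)/11 = 3/22.
Numerically: ≈ 0.1364.
(Since a = 11 > μ = 1.5000, the bound 3/22 is < 1 and informative.)

P[X ≥ 11] ≤ 3/22 ≈ 0.1364.


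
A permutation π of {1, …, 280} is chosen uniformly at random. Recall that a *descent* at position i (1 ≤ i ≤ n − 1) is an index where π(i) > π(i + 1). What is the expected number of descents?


Write X = Σ X_I over i = 1, …, 279, with X_I the indicator of one descent.
There are 279 indicators.
For each fixed i, the pair (π(i), π(i+1)) is a uniformly random ordered pair of distinct values from {1, …, 280}; by symmetry P[π(i) > π(i+1)] = 1/2.
By linearity: E[X] = 279 · (1/2) = (280 − 1) · (1/2) = 279/2 ≈ 139.500.

E[X] = 279/2 = 139.500.


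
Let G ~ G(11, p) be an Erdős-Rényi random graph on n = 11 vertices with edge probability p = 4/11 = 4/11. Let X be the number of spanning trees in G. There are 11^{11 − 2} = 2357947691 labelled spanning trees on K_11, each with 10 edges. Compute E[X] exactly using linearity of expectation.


K_11 has 11^{11 − 2} = 2357947691 labelled spanning trees.
For each such spanning tree H, let X_H = 1 if all 10 edges of H are present in G. Then P[X_H = 1] = p^{10} = (4/11)^{10} = 1048576/25937424601.
Summing the indicators: E[X] = Σ_H E[X_H] = 2357947691 · p^{10} = 2357947691 · 1048576/25937424601 = 1048576/11.
Numerically: E[X] ≈ 95325.1.

E[X] = 2357947691 · (4/11)^{10} = 1048576/11 ≈ 95325.1.


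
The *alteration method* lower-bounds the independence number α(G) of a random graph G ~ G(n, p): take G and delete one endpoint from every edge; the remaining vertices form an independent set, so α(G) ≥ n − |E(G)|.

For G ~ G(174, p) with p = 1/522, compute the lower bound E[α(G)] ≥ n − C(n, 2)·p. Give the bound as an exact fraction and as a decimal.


E[|E(G)|] = C(174, 2)·p = 15051 · (1/522) = 173/6.
E[α(G)] ≥ n − E[|E(G)|] = 174 − 173/6 = 871/6.
Numerically: ≈ 145.16667.
(This is only a lower bound; the true E[α(G)] may be larger.)

E[α(G)] ≥ 871/6 ≈ 145.16667.


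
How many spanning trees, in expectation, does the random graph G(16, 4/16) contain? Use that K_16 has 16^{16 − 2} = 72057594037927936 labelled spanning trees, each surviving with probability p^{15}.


K_16 has 16^{16 − 2} = 72057594037927936 labelled spanning trees.
For each such spanning tree H, let X_H = 1 if all 15 edges of H are present in G. Then P[X_H = 1] = p^{15} = (1/4)^{15} = 1/1073741824.
Summing the indicators: E[X] = Σ_H E[X_H] = 72057594037927936 · p^{15} = 72057594037927936 · 1/1073741824 = 67108864.
Numerically: E[X] ≈ 6.71e+07.

E[X] = 72057594037927936 · (1/4)^{15} = 67108864 ≈ 6.71e+07.


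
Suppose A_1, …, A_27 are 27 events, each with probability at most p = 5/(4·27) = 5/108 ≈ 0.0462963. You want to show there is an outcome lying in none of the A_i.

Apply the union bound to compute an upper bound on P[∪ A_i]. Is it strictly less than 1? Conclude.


Union bound: P[∪_{i=1}^{27} A_i] ≤ Σ_i P[A_i] ≤ 27·p = 27·(5/108) = 5/4.
Numerically: 5/4 ≈ 1.2500000.
Is 5/4 < 1? NO.
Since the bound 5/4 is ≥ 1, the union bound is uninformative here; it does NOT by itself certify existence.

27·p = 5/4 ≈ 1.2500000; existence NOT certified by the union bound.


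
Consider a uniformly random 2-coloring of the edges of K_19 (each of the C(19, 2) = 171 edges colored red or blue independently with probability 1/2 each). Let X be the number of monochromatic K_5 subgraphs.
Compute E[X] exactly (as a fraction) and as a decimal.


Let X = Σ_S X_S over the C(19, 5) = 11628 subsets S of size 5, where X_S = 1 if the K_5 on S is monochromatic.
For a fixed S, the K_5 on S has C(5, 2) = 10 edges. P[all 10 edges red] = (1/2)^10, and likewise for blue, so P[monochromatic] = 2·(1/2)^10 = 2^{1 − 10} = 1/512.
By linearity: E[X] = C(19, 5) · 2^{1 − 10} = 11628 · 1/512 = 2907/128.
Numerically: E[X] ≈ 22.71094.

E[X] = C(19,5)·2^(1−C(5,2)) = 2907/128 ≈ 22.71094.


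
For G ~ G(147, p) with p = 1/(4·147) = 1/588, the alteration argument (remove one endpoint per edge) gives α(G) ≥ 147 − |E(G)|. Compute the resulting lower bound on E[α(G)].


E[|E(G)|] = C(147, 2)·p = 10731 · (1/588) = 73/4.
E[α(G)] ≥ n − E[|E(G)|] = 147 − 73/4 = 515/4.
Numerically: ≈ 128.75000.
(This is only a lower bound; the true E[α(G)] may be larger.)

E[α(G)] ≥ 515/4 ≈ 128.75000.


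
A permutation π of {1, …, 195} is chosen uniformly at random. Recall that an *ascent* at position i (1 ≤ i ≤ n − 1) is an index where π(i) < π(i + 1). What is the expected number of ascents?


Write X = Σ X_I over i = 1, …, 194, with X_I the indicator of one ascent.
There are 194 indicators.
For each fixed i, the pair (π(i), π(i+1)) is a uniformly random ordered pair of distinct values from {1, …, 195}; by symmetry P[π(i) < π(i+1)] = 1/2.
By linearity: E[X] = 194 · (1/2) = (195 − 1) · (1/2) = 97 ≈ 97.000.

E[X] = 97 = 97.000.


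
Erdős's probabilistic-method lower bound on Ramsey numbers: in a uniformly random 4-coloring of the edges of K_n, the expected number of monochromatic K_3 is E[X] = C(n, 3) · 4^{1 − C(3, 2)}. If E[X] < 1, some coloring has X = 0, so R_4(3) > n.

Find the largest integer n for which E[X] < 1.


We need C(n, 3) · 4^{1 − 3} < 1, i.e. C(n, 3) < 4^{3 − 1} = 16.
Check values of n near the boundary:
  n = 3: C(3, 3) = 1; 1 < 16? YES
  n = 4: C(4, 3) = 4; 4 < 16? YES
  n = 5: C(5, 3) = 10; 10 < 16? YES
  n = 6: C(6, 3) = 20; 20 < 16? NO
  n = 7: C(7, 3) = 35; 35 < 16? NO
The largest n with C(n, 3) < 16 is n = 5 (where E[X] = 5/8 ≈ 0.62500). Hence R_4(3) > 5, i.e. R_4(3) ≥ 6.

Largest n = 5; hence R_4(3) > 5.


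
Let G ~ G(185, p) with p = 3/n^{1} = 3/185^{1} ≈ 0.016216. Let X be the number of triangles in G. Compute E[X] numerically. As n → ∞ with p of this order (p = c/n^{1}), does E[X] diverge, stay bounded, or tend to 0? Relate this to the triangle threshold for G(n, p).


Number of potential triangles: C(185, 3) = 1038220.
Each occurs with probability p³ ≈ (0.016216)³ ≈ 4.2643081e-06.
By linearity: E[X] = C(185, 3)·p³ ≈ 1038220 · 4.2643081e-06 ≈ 4.42729.
Here α = 1, so p = 3/n is exactly at the triangle threshold p ~ 1/n. Asymptotically E[X] → c³/6 = 3³/6 = 9/2 ≈ 4.50000, a bounded constant. In this regime the triangle count is asymptotically Poisson(c³/6).

E[X] ≈ 4.42729; in regime p = Θ(1/n^{1}) E[X] stays bounded (at the triangle threshold p ~ 1/n).


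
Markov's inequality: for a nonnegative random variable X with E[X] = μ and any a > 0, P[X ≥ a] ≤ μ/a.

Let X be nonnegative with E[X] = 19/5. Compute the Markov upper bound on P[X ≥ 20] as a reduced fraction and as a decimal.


μ = E[X] = 19/5, a = 20.
Markov: P[X ≥ 20] ≤ μ/a = (19/5)/20 = 19/100.
Numerically: ≈ 0.1900.
(Since a = 20 > μ = 3.8000, the bound 19/100 is < 1 and informative.)

P[X ≥ 20] ≤ 19/100 ≈ 0.1900.


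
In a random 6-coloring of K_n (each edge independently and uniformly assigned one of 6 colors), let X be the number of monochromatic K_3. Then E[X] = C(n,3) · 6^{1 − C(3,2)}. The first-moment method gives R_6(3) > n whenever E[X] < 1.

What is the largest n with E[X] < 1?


We need C(n, 3) · 6^{1 − 3} < 1, i.e. C(n, 3) < 6^{3 − 1} = 36.
Check values of n near the boundary:
  n = 6: C(6, 3) = 20; 20 < 36? YES
  n = 7: C(7, 3) = 35; 35 < 36? YES
  n = 8: C(8, 3) = 56; 56 < 36? NO
The largest n with C(n, 3) < 36 is n = 7 (where E[X] = 35/36 ≈ 0.9722). Hence R_6(3) > 7, i.e. R_6(3) ≥ 8.

Largest n = 7; hence R_6(3) > 7.


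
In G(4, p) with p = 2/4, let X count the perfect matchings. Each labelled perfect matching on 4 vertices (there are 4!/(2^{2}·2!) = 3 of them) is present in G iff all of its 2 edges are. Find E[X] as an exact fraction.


K_4 has 4!/(2^{2}·2!) = 3 labelled perfect matchings.
For each such perfect matching H, let X_H = 1 if all 2 edges of H are present in G. Then P[X_H = 1] = p^{2} = (1/2)^{2} = 1/4.
By linearity: E[X] = Σ_H E[X_H] = 3 · p^{2} = 3 · 1/4 = 3/4.
Numerically: E[X] ≈ 0.75.

E[X] = 3 · (1/2)^{2} = 3/4 ≈ 0.75.


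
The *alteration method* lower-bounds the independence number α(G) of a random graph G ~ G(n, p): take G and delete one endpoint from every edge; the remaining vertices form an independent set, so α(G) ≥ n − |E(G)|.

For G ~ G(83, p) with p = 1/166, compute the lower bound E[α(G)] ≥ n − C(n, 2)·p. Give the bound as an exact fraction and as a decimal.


E[|E(G)|] = C(83, 2)·p = 3403 · (1/166) = 41/2.
E[α(G)] ≥ n − E[|E(G)|] = 83 − 41/2 = 125/2.
Numerically: ≈ 62.5000.
(This is only a lower bound; the true E[α(G)] may be larger.)

E[α(G)] ≥ 125/2 ≈ 62.5000.


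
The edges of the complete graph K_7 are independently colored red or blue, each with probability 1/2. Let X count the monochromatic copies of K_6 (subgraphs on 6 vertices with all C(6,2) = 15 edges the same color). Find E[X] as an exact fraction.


Let X = Σ_S X_S over the C(7, 6) = 7 subsets S of size 6, where X_S = 1 if the K_6 on S is monochromatic.
For a fixed S, the K_6 on S has C(6, 2) = 15 edges. P[all 15 edges red] = (1/2)^15, and likewise for blue, so P[monochromatic] = 2·(1/2)^15 = 2^{1 − 15} = 1/16384.
Summing: E[X] = C(7, 6) · 2^{1 − 15} = 7 · 1/16384 = 7/16384.
Numerically: E[X] ≈ 0.000427.

E[X] = C(7,6)·2^(1−C(6,2)) = 7/16384 ≈ 0.000427.


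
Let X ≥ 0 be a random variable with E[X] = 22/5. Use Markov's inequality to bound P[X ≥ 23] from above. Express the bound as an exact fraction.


μ = E[X] = 22/5, a = 23.
Markov: P[X ≥ 23] ≤ μ/a = (22/5)/23 = 22/115.
Numerically: ≈ 0.19130.
(Since a = 23 > μ = 4.40000, the bound 22/115 is < 1 and informative.)

P[X ≥ 23] ≤ 22/115 ≈ 0.19130.


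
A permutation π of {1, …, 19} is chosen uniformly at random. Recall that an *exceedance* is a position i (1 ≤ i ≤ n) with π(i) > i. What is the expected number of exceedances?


Write X = Σ_{i=1}^{19} X_i, where X_i = 1_{π(i) > i}.
For each fixed i, π(i) is uniform over {1, …, 19} (marginal of a uniform permutation), so P[π(i) > i] = (n − i)/n. Summing: Σ_{i=1}^{19} (n − i)/n = (0 + 1 + … + 18)/19 = 19(19 − 1)/(2·19) = (19 − 1)/2.
Hence E[X] = Σ_{i=1}^{19} (19 − i)/19 = 9 ≈ 9.000000.

E[X] = 9 = 9.000000.


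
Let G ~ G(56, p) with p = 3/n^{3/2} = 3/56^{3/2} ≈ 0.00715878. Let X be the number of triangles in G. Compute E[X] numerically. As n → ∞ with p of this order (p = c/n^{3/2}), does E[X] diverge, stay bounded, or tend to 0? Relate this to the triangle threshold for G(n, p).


Number of potential triangles: C(56, 3) = 27720.
Each occurs with probability p³ ≈ (0.00715878)³ ≈ 3.66874598e-07.
By linearity: E[X] = C(56, 3)·p³ ≈ 27720 · 3.66874598e-07 ≈ 0.010170.
Since α = 3/2 > 1, p = c/n^{3/2} = o(1/n) is below the triangle threshold p ~ 1/n. Asymptotically E[X] ~ (c³/6)·n^{3(1−α)} = (3³/6)·n^{-1.5} → 0, so by Markov's inequality G has no triangles w.h.p.

E[X] ≈ 0.010170; in regime p = Θ(1/n^{3/2}) E[X] tends to 0 (below the triangle threshold p ~ 1/n).


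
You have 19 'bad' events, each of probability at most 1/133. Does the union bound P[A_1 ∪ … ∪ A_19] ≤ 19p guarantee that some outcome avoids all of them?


Union bound: P[∪_{i=1}^{19} A_i] ≤ Σ_i P[A_i] ≤ 19·p = 19·(1/133) = 1/7.
Numerically: 1/7 ≈ 0.142857.
Is 1/7 < 1? YES.
Since P[∪ A_i] ≤ 1/7 < 1, the complement has P[∩ A_i^c] ≥ 1 − 1/7 = 6/7 > 0, so some outcome avoids every A_i.

19·p = 1/7 ≈ 0.142857; existence CERTIFIED by the union bound.


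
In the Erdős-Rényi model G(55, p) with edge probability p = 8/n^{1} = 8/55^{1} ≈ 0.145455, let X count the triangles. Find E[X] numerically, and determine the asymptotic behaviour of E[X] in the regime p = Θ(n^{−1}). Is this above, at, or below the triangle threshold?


Number of potential triangles: C(55, 3) = 26235.
Each occurs with probability p³ ≈ (0.145455)³ ≈ 3.07738542e-03.
By linearity: E[X] = C(55, 3)·p³ ≈ 26235 · 3.07738542e-03 ≈ 80.735207.
Here α = 1, so p = 8/n is exactly at the triangle threshold p ~ 1/n. Asymptotically E[X] → c³/6 = 8³/6 = 256/3 ≈ 85.333333, a bounded constant. In this regime the triangle count is asymptotically Poisson(c³/6).

E[X] ≈ 80.735207; in regime p = Θ(1/n^{1}) E[X] stays bounded (at the triangle threshold p ~ 1/n).


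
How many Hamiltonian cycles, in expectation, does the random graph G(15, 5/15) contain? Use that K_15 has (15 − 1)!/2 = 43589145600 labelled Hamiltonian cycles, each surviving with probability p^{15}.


K_15 has (15 − 1)!/2 = 43589145600 labelled Hamiltonian cycles.
For each such Hamiltonian cycle H, let X_H = 1 if all 15 edges of H are present in G. Then P[X_H = 1] = p^{15} = (1/3)^{15} = 1/14348907.
By linearity of expectation: E[X] = Σ_H E[X_H] = 43589145600 · p^{15} = 43589145600 · 1/14348907 = 179379200/59049.
Numerically: E[X] ≈ 3038.

E[X] = 43589145600 · (1/3)^{15} = 179379200/59049 ≈ 3038.


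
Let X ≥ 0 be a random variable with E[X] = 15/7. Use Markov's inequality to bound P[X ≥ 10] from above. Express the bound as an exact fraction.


μ = E[X] = 15/7, a = 10.
Markov: P[X ≥ 10] ≤ μ/a = (15/7)/10 = 3/14.
Numerically: ≈ 0.2143.
(Since a = 10 > μ = 2.1429, the bound 3/14 is < 1 and informative.)

P[X ≥ 10] ≤ 3/14 ≈ 0.2143.
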